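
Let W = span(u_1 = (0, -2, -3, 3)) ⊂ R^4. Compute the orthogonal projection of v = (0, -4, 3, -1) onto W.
proj_W(v) = (0, 4/11, 6/11, -6/11)

Set up U = [u_1 | ... | u_1] ∈ R^(4×1). The projector onto W = col(U) is P = U (U^T U)^(-1) U^T.
Compute U^T U =
  [22],
and U^T v = (-4).
Solve U^T U · c = U^T v for the coefficients: c = (-2/11). The projection is proj_W(v) = U c.
Check: (v - proj_W(v)) · u_1 = 0  (should be 0).
Result: proj_W(v) = (0, 4/11, 6/11, -6/11).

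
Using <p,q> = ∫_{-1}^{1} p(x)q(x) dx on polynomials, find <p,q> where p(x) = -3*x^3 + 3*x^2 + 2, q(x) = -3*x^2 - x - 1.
<p,q> = -62/5

Expand the product: p(x)·q(x) = 9*x^5 - 6*x^4 - 9*x^2 - 2*x - 2.
∫_{-1}^{1} of each monomial x^k gives [2/(k+1) if k even, 0 if k odd]. Integrating term-by-term (or equivalently evaluating the antiderivative F(x) = 3*x^6/2 - 6*x^5/5 - 3*x^3 - x^2 - 2*x at the endpoints):
  F(1) − F(−1) = -57/10 − (67/10) = -62/5.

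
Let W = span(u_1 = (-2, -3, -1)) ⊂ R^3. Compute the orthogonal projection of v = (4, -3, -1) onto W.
proj_W(v) = (-2/7, -3/7, -1/7)

Set up U = [u_1 | ... | u_1] ∈ R^(3×1). The projector onto W = col(U) is P = U (U^T U)^(-1) U^T.
Compute U^T U =
  [14],
and U^T v = (2).
Solve U^T U · c = U^T v for the coefficients: c = (1/7). The projection is proj_W(v) = U c.
Check: (v - proj_W(v)) · u_1 = 0  (should be 0).
Result: proj_W(v) = (-2/7, -3/7, -1/7).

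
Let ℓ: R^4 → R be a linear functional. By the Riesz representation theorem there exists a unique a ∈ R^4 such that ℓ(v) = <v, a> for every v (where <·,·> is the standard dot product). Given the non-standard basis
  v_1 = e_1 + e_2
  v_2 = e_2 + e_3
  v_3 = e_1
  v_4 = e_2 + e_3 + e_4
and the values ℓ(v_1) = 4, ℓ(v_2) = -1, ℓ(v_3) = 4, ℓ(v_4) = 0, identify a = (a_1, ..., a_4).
a = (4, 0, -1, 1)

Write a = (a_1, ..., a_4) in the standard basis. For each basis vector v_i, ℓ(v_i) = <v_i, a> is a linear equation in the a_j's. Collect the n equations into a matrix system V a = ℓ, where row i of V is v_i (expressed in the standard basis). Since V is invertible (lower-triangular with 1s on the diagonal, up to permutation), solve by back-substitution:
  V =
[[1, 1, 0, 0],
 [0, 1, 1, 0],
 [1, 0, 0, 0],
 [0, 1, 1, 1]]
  V a = (4, -1, 4, 0)
Solving gives a = (4, 0, -1, 1).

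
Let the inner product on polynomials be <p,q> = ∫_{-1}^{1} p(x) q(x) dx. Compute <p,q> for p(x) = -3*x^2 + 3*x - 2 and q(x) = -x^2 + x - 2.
<p,q> = 248/15

Expand the product: p(x)·q(x) = 3*x^4 - 6*x^3 + 11*x^2 - 8*x + 4.
∫_{-1}^{1} of each monomial x^k gives [2/(k+1) if k even, 0 if k odd]. Integrating term-by-term (or equivalently evaluating the antiderivative F(x) = 3*x^5/5 - 3*x^4/2 + 11*x^3/3 - 4*x^2 + 4*x at the endpoints):
  F(1) − F(−1) = 83/30 − (-413/30) = 248/15.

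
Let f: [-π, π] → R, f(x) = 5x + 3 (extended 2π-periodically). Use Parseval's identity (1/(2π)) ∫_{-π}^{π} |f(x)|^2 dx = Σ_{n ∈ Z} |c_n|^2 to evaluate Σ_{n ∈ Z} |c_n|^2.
Σ |c_n|^2 = 25π^2/3 + 9

Expand and integrate term by term over [-π, π]:
  ∫ (5x)^2 dx = 25·(2π^3/3); ∫ 2·5·(3)·x dx = 0 (odd integrand); ∫ 3^2 dx = 9·2π.
So (1/(2π)) ∫_{-π}^{π} (5x + 3)^2 dx = 25π^2/3 + 9 = 25π^2/3 + 9.
Parseval ⇒ Σ |c_n|^2 = 25π^2/3 + 9.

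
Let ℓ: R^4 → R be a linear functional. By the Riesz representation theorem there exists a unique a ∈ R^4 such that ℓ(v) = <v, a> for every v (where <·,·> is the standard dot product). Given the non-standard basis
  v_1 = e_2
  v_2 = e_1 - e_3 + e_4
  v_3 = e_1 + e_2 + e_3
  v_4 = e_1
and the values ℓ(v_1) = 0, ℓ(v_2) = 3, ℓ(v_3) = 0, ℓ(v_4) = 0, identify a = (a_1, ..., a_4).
a = (0, 0, 0, 3)

Write a = (a_1, ..., a_4) in the standard basis. For each basis vector v_i, ℓ(v_i) = <v_i, a> is a linear equation in the a_j's. Collect the n equations into a matrix system V a = ℓ, where row i of V is v_i (expressed in the standard basis). Since V is invertible (lower-triangular with 1s on the diagonal, up to permutation), solve by back-substitution:
  V =
[[0, 1, 0, 0],
 [1, 0, -1, 1],
 [1, 1, 1, 0],
 [1, 0, 0, 0]]
  V a = (0, 3, 0, 0)
Solving gives a = (0, 0, 0, 3).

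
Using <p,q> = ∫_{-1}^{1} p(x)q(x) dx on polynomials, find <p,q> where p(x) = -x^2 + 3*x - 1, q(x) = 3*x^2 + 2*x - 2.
<p,q> = 92/15

Expand the product: p(x)·q(x) = -3*x^4 + 7*x^3 + 5*x^2 - 8*x + 2.
∫_{-1}^{1} of each monomial x^k gives [2/(k+1) if k even, 0 if k odd]. Integrating term-by-term (or equivalently evaluating the antiderivative F(x) = -3*x^5/5 + 7*x^4/4 + 5*x^3/3 - 4*x^2 + 2*x at the endpoints):
  F(1) − F(−1) = 49/60 − (-319/60) = 92/15.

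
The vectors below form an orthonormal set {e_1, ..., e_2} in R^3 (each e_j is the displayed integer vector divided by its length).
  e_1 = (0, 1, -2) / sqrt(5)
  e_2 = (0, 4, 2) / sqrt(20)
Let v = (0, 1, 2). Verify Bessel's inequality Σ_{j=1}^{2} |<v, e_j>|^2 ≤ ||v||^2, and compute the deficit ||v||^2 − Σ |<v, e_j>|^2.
Σ |<v, e_j>|^2 = 5; ||v||^2 = 5; deficit = 0

Write each e_j = u_j / sqrt(<u_j, u_j>) where u_j is the displayed integer vector. Then <v, e_j> = <v, u_j> / sqrt(<u_j, u_j>), so |<v, e_j>|^2 = <v, u_j>^2 / <u_j, u_j>.
Coefficients: <v, e_1> = -3/sqrt(5), <v, e_2> = 8/sqrt(20).
Square and sum: Σ |<v, e_j>|^2 = 5.
Compute ||v||^2 = v·v = 5.
Deficit = 5 − 5 = 0 ≥ 0, confirming Bessel's inequality. (The deficit equals ||v − Σ <v,e_j> e_j||^2, the squared distance from v to span{e_j}.)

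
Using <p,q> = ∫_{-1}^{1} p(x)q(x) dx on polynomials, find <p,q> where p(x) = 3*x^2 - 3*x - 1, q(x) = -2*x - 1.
<p,q> = 4

Expand the product: p(x)·q(x) = -6*x^3 + 3*x^2 + 5*x + 1.
∫_{-1}^{1} of each monomial x^k gives [2/(k+1) if k even, 0 if k odd]. Integrating term-by-term (or equivalently evaluating the antiderivative F(x) = -3*x^4/2 + x^3 + 5*x^2/2 + x at the endpoints):
  F(1) − F(−1) = 3 − (-1) = 4.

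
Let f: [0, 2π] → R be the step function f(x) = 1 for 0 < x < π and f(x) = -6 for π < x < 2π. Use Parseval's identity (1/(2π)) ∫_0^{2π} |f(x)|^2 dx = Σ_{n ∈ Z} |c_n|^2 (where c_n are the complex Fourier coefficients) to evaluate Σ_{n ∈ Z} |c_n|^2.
Σ |c_n|^2 = 37/2

Parseval equates the L^2 energy of f (normalised by 1/(2π)) with the ℓ^2 sum of its Fourier coefficients: (1/(2π)) ∫_0^{2π} |f|^2 = Σ |c_n|^2.
Compute the left side: (1/(2π)) [∫_0^π 1^2 dx + ∫_π^{2π} (-6)^2 dx] = (1/(2π)) · (1π + 36π) = (1 + 36)/2 = 37/2.
So Σ_{n ∈ Z} |c_n|^2 = 37/2.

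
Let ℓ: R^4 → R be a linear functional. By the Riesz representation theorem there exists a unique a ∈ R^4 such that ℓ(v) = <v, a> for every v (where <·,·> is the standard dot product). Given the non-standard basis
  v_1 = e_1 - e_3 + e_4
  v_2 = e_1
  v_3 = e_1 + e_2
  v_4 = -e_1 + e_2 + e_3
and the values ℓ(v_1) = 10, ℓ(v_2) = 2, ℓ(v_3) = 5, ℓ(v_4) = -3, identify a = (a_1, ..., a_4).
a = (2, 3, -4, 4)

Write a = (a_1, ..., a_4) in the standard basis. For each basis vector v_i, ℓ(v_i) = <v_i, a> is a linear equation in the a_j's. Collect the n equations into a matrix system V a = ℓ, where row i of V is v_i (expressed in the standard basis). Since V is invertible (lower-triangular with 1s on the diagonal, up to permutation), solve by back-substitution:
  V =
[[1, 0, -1, 1],
 [1, 0, 0, 0],
 [1, 1, 0, 0],
 [-1, 1, 1, 0]]
  V a = (10, 2, 5, -3)
Solving gives a = (2, 3, -4, 4).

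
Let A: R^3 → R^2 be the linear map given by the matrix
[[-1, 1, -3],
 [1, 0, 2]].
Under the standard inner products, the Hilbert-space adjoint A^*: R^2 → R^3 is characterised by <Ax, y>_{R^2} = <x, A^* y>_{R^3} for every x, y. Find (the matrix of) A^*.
A^* = A^T =
[[-1, 1],
 [1, 0],
 [-3, 2]]

For real matrices with standard dot products, the defining identity <Ax, y> = <x, A^* y> gives (Ax)^T y = x^T (A^*) y, i.e. x^T A^T y = x^T (A^*) y. Since this holds for all x, y, we must have A^* = A^T. Therefore
A^* =
[[-1, 1],
 [1, 0],
 [-3, 2]].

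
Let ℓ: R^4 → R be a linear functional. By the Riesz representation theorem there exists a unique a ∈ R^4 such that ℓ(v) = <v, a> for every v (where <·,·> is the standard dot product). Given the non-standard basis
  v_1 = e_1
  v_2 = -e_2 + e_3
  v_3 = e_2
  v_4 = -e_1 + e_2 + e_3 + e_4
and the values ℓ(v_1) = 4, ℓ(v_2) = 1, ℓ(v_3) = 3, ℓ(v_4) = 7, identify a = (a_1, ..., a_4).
a = (4, 3, 4, 4)

Write a = (a_1, ..., a_4) in the standard basis. For each basis vector v_i, ℓ(v_i) = <v_i, a> is a linear equation in the a_j's. Collect the n equations into a matrix system V a = ℓ, where row i of V is v_i (expressed in the standard basis). Since V is invertible (lower-triangular with 1s on the diagonal, up to permutation), solve by back-substitution:
  V =
[[1, 0, 0, 0],
 [0, -1, 1, 0],
 [0, 1, 0, 0],
 [-1, 1, 1, 1]]
  V a = (4, 1, 3, 7)
Solving gives a = (4, 3, 4, 4).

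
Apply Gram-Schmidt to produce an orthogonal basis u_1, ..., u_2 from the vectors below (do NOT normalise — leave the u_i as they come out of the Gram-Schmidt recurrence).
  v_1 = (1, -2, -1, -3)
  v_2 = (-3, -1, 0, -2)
Orthogonal basis:
  u_1 = (1, -2, -1, -3)
  u_2 = (-10/3, -1/3, 1/3, -1)

Apply the Gram-Schmidt recurrence
  u_1 = v_1
  u_i = v_i − Σ_{j<i} ((v_i · u_j) / (u_j · u_j)) · u_j.

Step by step this gives:
  u_1 = (1, -2, -1, -3)
  u_2 = (-10/3, -1/3, 1/3, -1)

Orthogonality check:
  u_2 · u_1 = 0 (should be 0)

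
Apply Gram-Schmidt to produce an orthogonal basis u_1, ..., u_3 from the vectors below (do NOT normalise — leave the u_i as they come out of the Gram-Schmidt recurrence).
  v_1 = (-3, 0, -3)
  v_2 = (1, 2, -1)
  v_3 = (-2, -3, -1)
Orthogonal basis:
  u_1 = (-3, 0, -3)
  u_2 = (1, 2, -1)
  u_3 = (2/3, -2/3, -2/3)

Apply the Gram-Schmidt recurrence
  u_1 = v_1
  u_i = v_i − Σ_{j<i} ((v_i · u_j) / (u_j · u_j)) · u_j.

Step by step this gives:
  u_1 = (-3, 0, -3)
  u_2 = (1, 2, -1)
  u_3 = (2/3, -2/3, -2/3)

Orthogonality check:
  u_2 · u_1 = 0 (should be 0)
  u_3 · u_1 = 0 (should be 0)
  u_3 · u_2 = 0 (should be 0)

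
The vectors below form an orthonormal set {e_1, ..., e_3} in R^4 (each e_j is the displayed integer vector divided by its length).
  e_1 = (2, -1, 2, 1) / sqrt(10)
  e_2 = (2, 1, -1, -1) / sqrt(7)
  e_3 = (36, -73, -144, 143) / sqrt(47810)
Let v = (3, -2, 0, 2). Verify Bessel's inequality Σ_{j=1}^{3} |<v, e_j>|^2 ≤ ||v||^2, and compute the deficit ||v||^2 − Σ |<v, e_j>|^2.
Σ |<v, e_j>|^2 = 75*2**(11/31)*3**(83/93)*5**(85/279)*7**(16/279)/28; ||v||^2 = 17; deficit = 225/683

Write each e_j = u_j / sqrt(<u_j, u_j>) where u_j is the displayed integer vector. Then <v, e_j> = <v, u_j> / sqrt(<u_j, u_j>), so |<v, e_j>|^2 = <v, u_j>^2 / <u_j, u_j>.
Coefficients: <v, e_1> = 10/sqrt(10), <v, e_2> = 2/sqrt(7), <v, e_3> = 540/sqrt(47810).
Square and sum: Σ |<v, e_j>|^2 = 75*2**(11/31)*3**(83/93)*5**(85/279)*7**(16/279)/28.
Compute ||v||^2 = v·v = 17.
Deficit = 17 − 75*2**(11/31)*3**(83/93)*5**(85/279)*7**(16/279)/28 = 225/683 ≥ 0, confirming Bessel's inequality. (The deficit equals ||v − Σ <v,e_j> e_j||^2, the squared distance from v to span{e_j}.)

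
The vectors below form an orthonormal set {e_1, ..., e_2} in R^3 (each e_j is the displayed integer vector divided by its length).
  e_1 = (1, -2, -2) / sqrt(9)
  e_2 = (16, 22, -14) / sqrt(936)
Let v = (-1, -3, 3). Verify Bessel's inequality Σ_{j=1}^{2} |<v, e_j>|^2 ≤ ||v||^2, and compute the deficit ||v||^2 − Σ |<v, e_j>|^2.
Σ |<v, e_j>|^2 = 215/13; ||v||^2 = 19; deficit = 32/13

Write each e_j = u_j / sqrt(<u_j, u_j>) where u_j is the displayed integer vector. Then <v, e_j> = <v, u_j> / sqrt(<u_j, u_j>), so |<v, e_j>|^2 = <v, u_j>^2 / <u_j, u_j>.
Coefficients: <v, e_1> = -1/sqrt(9), <v, e_2> = -124/sqrt(936).
Square and sum: Σ |<v, e_j>|^2 = 215/13.
Compute ||v||^2 = v·v = 19.
Deficit = 19 − 215/13 = 32/13 ≥ 0, confirming Bessel's inequality. (The deficit equals ||v − Σ <v,e_j> e_j||^2, the squared distance from v to span{e_j}.)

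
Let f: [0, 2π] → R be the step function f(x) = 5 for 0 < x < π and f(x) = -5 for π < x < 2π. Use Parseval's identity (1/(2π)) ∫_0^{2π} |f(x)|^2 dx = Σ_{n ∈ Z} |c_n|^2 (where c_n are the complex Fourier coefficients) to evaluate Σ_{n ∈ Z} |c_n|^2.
Σ |c_n|^2 = 25

Parseval equates the L^2 energy of f (normalised by 1/(2π)) with the ℓ^2 sum of its Fourier coefficients: (1/(2π)) ∫_0^{2π} |f|^2 = Σ |c_n|^2.
Compute the left side: (1/(2π)) [∫_0^π 5^2 dx + ∫_π^{2π} (-5)^2 dx] = (1/(2π)) · (25π + 25π) = (25 + 25)/2 = 25.
So Σ_{n ∈ Z} |c_n|^2 = 25.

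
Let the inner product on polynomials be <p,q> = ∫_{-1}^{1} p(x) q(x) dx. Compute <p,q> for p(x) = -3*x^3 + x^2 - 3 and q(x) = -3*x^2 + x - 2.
<p,q> = 214/15

Expand the product: p(x)·q(x) = 9*x^5 - 6*x^4 + 7*x^3 + 7*x^2 - 3*x + 6.
∫_{-1}^{1} of each monomial x^k gives [2/(k+1) if k even, 0 if k odd]. Integrating term-by-term (or equivalently evaluating the antiderivative F(x) = 3*x^6/2 - 6*x^5/5 + 7*x^4/4 + 7*x^3/3 - 3*x^2/2 + 6*x at the endpoints):
  F(1) − F(−1) = 533/60 − (-323/60) = 214/15.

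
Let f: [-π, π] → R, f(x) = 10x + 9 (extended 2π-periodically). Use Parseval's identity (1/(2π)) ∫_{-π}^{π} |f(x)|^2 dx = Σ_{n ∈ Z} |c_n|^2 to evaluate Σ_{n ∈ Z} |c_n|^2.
Σ |c_n|^2 = 100π^2/3 + 81

Expand and integrate term by term over [-π, π]:
  ∫ (10x)^2 dx = 100·(2π^3/3); ∫ 2·10·(9)·x dx = 0 (odd integrand); ∫ 9^2 dx = 81·2π.
So (1/(2π)) ∫_{-π}^{π} (10x + 9)^2 dx = 100π^2/3 + 81 = 100π^2/3 + 81.
Parseval ⇒ Σ |c_n|^2 = 100π^2/3 + 81.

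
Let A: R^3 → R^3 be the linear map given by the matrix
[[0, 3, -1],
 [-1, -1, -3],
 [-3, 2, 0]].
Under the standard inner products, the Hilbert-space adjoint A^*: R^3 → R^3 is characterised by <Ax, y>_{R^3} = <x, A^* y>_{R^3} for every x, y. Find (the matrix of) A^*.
A^* = A^T =
[[0, -1, -3],
 [3, -1, 2],
 [-1, -3, 0]]

For real matrices with standard dot products, the defining identity <Ax, y> = <x, A^* y> gives (Ax)^T y = x^T (A^*) y, i.e. x^T A^T y = x^T (A^*) y. Since this holds for all x, y, we must have A^* = A^T. Therefore
A^* =
[[0, -1, -3],
 [3, -1, 2],
 [-1, -3, 0]].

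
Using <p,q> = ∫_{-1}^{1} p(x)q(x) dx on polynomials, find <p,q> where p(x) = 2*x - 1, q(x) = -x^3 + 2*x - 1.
<p,q> = 58/15

Expand the product: p(x)·q(x) = -2*x^4 + x^3 + 4*x^2 - 4*x + 1.
∫_{-1}^{1} of each monomial x^k gives [2/(k+1) if k even, 0 if k odd]. Integrating term-by-term (or equivalently evaluating the antiderivative F(x) = -2*x^5/5 + x^4/4 + 4*x^3/3 - 2*x^2 + x at the endpoints):
  F(1) − F(−1) = 11/60 − (-221/60) = 58/15.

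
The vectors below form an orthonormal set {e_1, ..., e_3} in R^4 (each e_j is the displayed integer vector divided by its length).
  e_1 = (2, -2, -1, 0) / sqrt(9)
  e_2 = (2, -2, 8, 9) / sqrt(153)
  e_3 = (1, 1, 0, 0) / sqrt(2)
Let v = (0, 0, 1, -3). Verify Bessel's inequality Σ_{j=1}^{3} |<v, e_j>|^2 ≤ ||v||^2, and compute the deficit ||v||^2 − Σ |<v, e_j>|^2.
Σ |<v, e_j>|^2 = 42/17; ||v||^2 = 10; deficit = 128/17

Write each e_j = u_j / sqrt(<u_j, u_j>) where u_j is the displayed integer vector. Then <v, e_j> = <v, u_j> / sqrt(<u_j, u_j>), so |<v, e_j>|^2 = <v, u_j>^2 / <u_j, u_j>.
Coefficients: <v, e_1> = -1/sqrt(9), <v, e_2> = -19/sqrt(153), <v, e_3> = 0/sqrt(2).
Square and sum: Σ |<v, e_j>|^2 = 42/17.
Compute ||v||^2 = v·v = 10.
Deficit = 10 − 42/17 = 128/17 ≥ 0, confirming Bessel's inequality. (The deficit equals ||v − Σ <v,e_j> e_j||^2, the squared distance from v to span{e_j}.)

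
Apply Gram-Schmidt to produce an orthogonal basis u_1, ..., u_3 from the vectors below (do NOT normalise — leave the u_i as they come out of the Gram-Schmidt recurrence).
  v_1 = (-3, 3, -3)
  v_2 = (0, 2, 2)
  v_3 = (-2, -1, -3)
Orthogonal basis:
  u_1 = (-3, 3, -3)
  u_2 = (0, 2, 2)
  u_3 = (-2/3, -1/3, 1/3)

Apply the Gram-Schmidt recurrence
  u_1 = v_1
  u_i = v_i − Σ_{j<i} ((v_i · u_j) / (u_j · u_j)) · u_j.

Step by step this gives:
  u_1 = (-3, 3, -3)
  u_2 = (0, 2, 2)
  u_3 = (-2/3, -1/3, 1/3)

Orthogonality check:
  u_2 · u_1 = 0 (should be 0)
  u_3 · u_1 = 0 (should be 0)
  u_3 · u_2 = 0 (should be 0)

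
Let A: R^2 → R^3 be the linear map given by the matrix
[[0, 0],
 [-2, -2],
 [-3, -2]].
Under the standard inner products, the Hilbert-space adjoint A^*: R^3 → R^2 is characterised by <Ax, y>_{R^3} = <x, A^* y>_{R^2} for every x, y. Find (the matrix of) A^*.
A^* = A^T =
[[0, -2, -3],
 [0, -2, -2]]

For real matrices with standard dot products, the defining identity <Ax, y> = <x, A^* y> gives (Ax)^T y = x^T (A^*) y, i.e. x^T A^T y = x^T (A^*) y. Since this holds for all x, y, we must have A^* = A^T. Therefore
A^* =
[[0, -2, -3],
 [0, -2, -2]].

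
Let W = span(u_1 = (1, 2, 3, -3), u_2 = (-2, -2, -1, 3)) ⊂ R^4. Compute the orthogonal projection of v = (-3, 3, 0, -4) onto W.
proj_W(v) = (11/15, 4/3, 28/15, -2)

Set up U = [u_1 | ... | u_2] ∈ R^(4×2). The projector onto W = col(U) is P = U (U^T U)^(-1) U^T.
Compute U^T U =
  [23, -18]
  [-18, 18],
and U^T v = (15, -12).
Solve U^T U · c = U^T v for the coefficients: c = (3/5, -1/15). The projection is proj_W(v) = U c.
Check: (v - proj_W(v)) · u_1 = 0  (should be 0).
Check: (v - proj_W(v)) · u_2 = 0  (should be 0).
Result: proj_W(v) = (11/15, 4/3, 28/15, -2).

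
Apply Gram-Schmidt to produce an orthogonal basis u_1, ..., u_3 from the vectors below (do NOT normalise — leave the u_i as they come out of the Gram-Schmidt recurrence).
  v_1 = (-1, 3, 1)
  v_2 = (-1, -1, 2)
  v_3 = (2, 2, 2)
Orthogonal basis:
  u_1 = (-1, 3, 1)
  u_2 = (-1, -1, 2)
  u_3 = (28/11, 4/11, 16/11)

Apply the Gram-Schmidt recurrence
  u_1 = v_1
  u_i = v_i − Σ_{j<i} ((v_i · u_j) / (u_j · u_j)) · u_j.

Step by step this gives:
  u_1 = (-1, 3, 1)
  u_2 = (-1, -1, 2)
  u_3 = (28/11, 4/11, 16/11)

Orthogonality check:
  u_2 · u_1 = 0 (should be 0)
  u_3 · u_1 = 0 (should be 0)
  u_3 · u_2 = 0 (should be 0)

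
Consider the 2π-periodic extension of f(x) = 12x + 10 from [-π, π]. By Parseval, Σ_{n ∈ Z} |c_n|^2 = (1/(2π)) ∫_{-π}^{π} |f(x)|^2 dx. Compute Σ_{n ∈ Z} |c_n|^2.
Σ |c_n|^2 = 48π^2 + 100

Expand and integrate term by term over [-π, π]:
  ∫ (12x)^2 dx = 144·(2π^3/3); ∫ 2·12·(10)·x dx = 0 (odd integrand); ∫ 10^2 dx = 100·2π.
So (1/(2π)) ∫_{-π}^{π} (12x + 10)^2 dx = 144π^2/3 + 100 = 48π^2 + 100.
Parseval ⇒ Σ |c_n|^2 = 48π^2 + 100.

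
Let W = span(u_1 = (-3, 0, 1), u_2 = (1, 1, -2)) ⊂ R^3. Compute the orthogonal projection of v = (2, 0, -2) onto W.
proj_W(v) = (74/35, 4/7, -58/35)

Set up U = [u_1 | ... | u_2] ∈ R^(3×2). The projector onto W = col(U) is P = U (U^T U)^(-1) U^T.
Compute U^T U =
  [10, -5]
  [-5, 6],
and U^T v = (-8, 6).
Solve U^T U · c = U^T v for the coefficients: c = (-18/35, 4/7). The projection is proj_W(v) = U c.
Check: (v - proj_W(v)) · u_1 = 0  (should be 0).
Check: (v - proj_W(v)) · u_2 = 0  (should be 0).
Result: proj_W(v) = (74/35, 4/7, -58/35).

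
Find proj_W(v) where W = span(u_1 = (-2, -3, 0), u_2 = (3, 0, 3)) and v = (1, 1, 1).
proj_W(v) = (14/11, 9/11, 8/11)

Set up U = [u_1 | ... | u_2] ∈ R^(3×2). The projector onto W = col(U) is P = U (U^T U)^(-1) U^T.
Compute U^T U =
  [13, -6]
  [-6, 18],
and U^T v = (-5, 6).
Solve U^T U · c = U^T v for the coefficients: c = (-3/11, 8/33). The projection is proj_W(v) = U c.
Check: (v - proj_W(v)) · u_1 = 0  (should be 0).
Check: (v - proj_W(v)) · u_2 = 0  (should be 0).
Result: proj_W(v) = (14/11, 9/11, 8/11).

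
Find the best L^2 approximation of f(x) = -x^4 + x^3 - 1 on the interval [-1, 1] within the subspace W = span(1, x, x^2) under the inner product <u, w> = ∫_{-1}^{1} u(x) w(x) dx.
g(x) = -6*x^2/7 + 3*x/5 - 32/35

The best approximation g ∈ W is the orthogonal projection of f onto W. Writing g = a_0 + a_1 x + a_2 x^2, the coefficients solve the normal equations G · a = b where
  G_{ij} = <φ_i, φ_j> and b_i = <f, φ_i>, with φ_0 = 1, φ_1 = x, φ_2 = x^2.
G =
  [2, 0, 2/3]
  [0, 2/3, 0]
  [2/3, 0, 2/5],
b = (-12/5, 2/5, -20/21).
Solving gives a_0 = -32/35, a_1 = 3/5, a_2 = -6/7, so
  g(x) = -6*x^2/7 + 3*x/5 - 32/35.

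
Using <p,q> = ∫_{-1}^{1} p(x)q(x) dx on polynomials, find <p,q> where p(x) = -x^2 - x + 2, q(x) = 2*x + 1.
<p,q> = 2

Expand the product: p(x)·q(x) = -2*x^3 - 3*x^2 + 3*x + 2.
∫_{-1}^{1} of each monomial x^k gives [2/(k+1) if k even, 0 if k odd]. Integrating term-by-term (or equivalently evaluating the antiderivative F(x) = -x^4/2 - x^3 + 3*x^2/2 + 2*x at the endpoints):
  F(1) − F(−1) = 2 − (0) = 2.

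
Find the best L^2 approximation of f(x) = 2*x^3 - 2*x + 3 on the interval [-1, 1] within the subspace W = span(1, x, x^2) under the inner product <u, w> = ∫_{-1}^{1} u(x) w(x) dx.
g(x) = 3 - 4*x/5

The best approximation g ∈ W is the orthogonal projection of f onto W. Writing g = a_0 + a_1 x + a_2 x^2, the coefficients solve the normal equations G · a = b where
  G_{ij} = <φ_i, φ_j> and b_i = <f, φ_i>, with φ_0 = 1, φ_1 = x, φ_2 = x^2.
G =
  [2, 0, 2/3]
  [0, 2/3, 0]
  [2/3, 0, 2/5],
b = (6, -8/15, 2).
Solving gives a_0 = 3, a_1 = -4/5, a_2 = 0, so
  g(x) = 3 - 4*x/5.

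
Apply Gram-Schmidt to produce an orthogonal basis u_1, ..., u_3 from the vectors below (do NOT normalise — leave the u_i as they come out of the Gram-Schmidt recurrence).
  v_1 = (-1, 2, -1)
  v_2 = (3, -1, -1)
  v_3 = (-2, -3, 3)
Orthogonal basis:
  u_1 = (-1, 2, -1)
  u_2 = (7/3, 1/3, -5/3)
  u_3 = (-9/50, -6/25, -3/10)

Apply the Gram-Schmidt recurrence
  u_1 = v_1
  u_i = v_i − Σ_{j<i} ((v_i · u_j) / (u_j · u_j)) · u_j.

Step by step this gives:
  u_1 = (-1, 2, -1)
  u_2 = (7/3, 1/3, -5/3)
  u_3 = (-9/50, -6/25, -3/10)

Orthogonality check:
  u_2 · u_1 = 0 (should be 0)
  u_3 · u_1 = 0 (should be 0)
  u_3 · u_2 = 0 (should be 0)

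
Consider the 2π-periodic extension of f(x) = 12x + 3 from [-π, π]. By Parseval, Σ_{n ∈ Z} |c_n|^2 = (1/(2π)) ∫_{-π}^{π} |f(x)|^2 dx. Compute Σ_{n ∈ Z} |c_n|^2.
Σ |c_n|^2 = 48π^2 + 9

Expand and integrate term by term over [-π, π]:
  ∫ (12x)^2 dx = 144·(2π^3/3); ∫ 2·12·(3)·x dx = 0 (odd integrand); ∫ 3^2 dx = 9·2π.
So (1/(2π)) ∫_{-π}^{π} (12x + 3)^2 dx = 144π^2/3 + 9 = 48π^2 + 9.
Parseval ⇒ Σ |c_n|^2 = 48π^2 + 9.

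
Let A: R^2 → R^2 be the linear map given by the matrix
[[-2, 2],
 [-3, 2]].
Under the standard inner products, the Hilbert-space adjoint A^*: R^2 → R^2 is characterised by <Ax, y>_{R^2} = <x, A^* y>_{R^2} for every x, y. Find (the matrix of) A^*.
A^* = A^T =
[[-2, -3],
 [2, 2]]

For real matrices with standard dot products, the defining identity <Ax, y> = <x, A^* y> gives (Ax)^T y = x^T (A^*) y, i.e. x^T A^T y = x^T (A^*) y. Since this holds for all x, y, we must have A^* = A^T. Therefore
A^* =
[[-2, -3],
 [2, 2]].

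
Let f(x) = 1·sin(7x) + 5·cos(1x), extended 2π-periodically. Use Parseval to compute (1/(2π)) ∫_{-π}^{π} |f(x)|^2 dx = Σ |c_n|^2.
Σ |c_n|^2 = 13

Expand |f|^2 and use orthogonality of {sin(nx), cos(mx)} on [-π, π]:
  ∫_{-π}^{π} sin(nx)^2 dx = π, ∫ cos(mx)^2 dx = π, and cross terms integrate to 0.
So ∫_{-π}^{π} f(x)^2 dx = 1^2 · π + 5^2 · π = (1 + 25)π.
Divide by 2π: (1 + 25)/2 = 13.
By Parseval, this equals Σ |c_n|^2.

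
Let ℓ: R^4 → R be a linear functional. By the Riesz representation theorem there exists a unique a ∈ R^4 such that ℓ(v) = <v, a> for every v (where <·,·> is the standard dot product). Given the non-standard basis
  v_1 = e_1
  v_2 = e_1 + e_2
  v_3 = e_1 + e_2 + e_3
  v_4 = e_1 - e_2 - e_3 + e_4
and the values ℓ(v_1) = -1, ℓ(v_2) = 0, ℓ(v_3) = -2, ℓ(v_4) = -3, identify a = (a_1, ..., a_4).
a = (-1, 1, -2, -3)

Write a = (a_1, ..., a_4) in the standard basis. For each basis vector v_i, ℓ(v_i) = <v_i, a> is a linear equation in the a_j's. Collect the n equations into a matrix system V a = ℓ, where row i of V is v_i (expressed in the standard basis). Since V is invertible (lower-triangular with 1s on the diagonal, up to permutation), solve by back-substitution:
  V =
[[1, 0, 0, 0],
 [1, 1, 0, 0],
 [1, 1, 1, 0],
 [1, -1, -1, 1]]
  V a = (-1, 0, -2, -3)
Solving gives a = (-1, 1, -2, -3).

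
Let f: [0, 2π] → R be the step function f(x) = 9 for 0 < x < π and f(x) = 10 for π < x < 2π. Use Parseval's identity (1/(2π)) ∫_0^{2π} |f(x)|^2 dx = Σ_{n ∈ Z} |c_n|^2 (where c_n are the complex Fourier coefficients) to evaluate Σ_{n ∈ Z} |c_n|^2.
Σ |c_n|^2 = 181/2

Parseval equates the L^2 energy of f (normalised by 1/(2π)) with the ℓ^2 sum of its Fourier coefficients: (1/(2π)) ∫_0^{2π} |f|^2 = Σ |c_n|^2.
Compute the left side: (1/(2π)) [∫_0^π 9^2 dx + ∫_π^{2π} 10^2 dx] = (1/(2π)) · (81π + 100π) = (81 + 100)/2 = 181/2.
So Σ_{n ∈ Z} |c_n|^2 = 181/2.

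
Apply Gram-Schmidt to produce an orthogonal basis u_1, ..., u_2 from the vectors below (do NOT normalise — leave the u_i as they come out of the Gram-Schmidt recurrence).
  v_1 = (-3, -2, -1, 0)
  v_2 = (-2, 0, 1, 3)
Orthogonal basis:
  u_1 = (-3, -2, -1, 0)
  u_2 = (-13/14, 5/7, 19/14, 3)

Apply the Gram-Schmidt recurrence
  u_1 = v_1
  u_i = v_i − Σ_{j<i} ((v_i · u_j) / (u_j · u_j)) · u_j.

Step by step this gives:
  u_1 = (-3, -2, -1, 0)
  u_2 = (-13/14, 5/7, 19/14, 3)

Orthogonality check:
  u_2 · u_1 = 0 (should be 0)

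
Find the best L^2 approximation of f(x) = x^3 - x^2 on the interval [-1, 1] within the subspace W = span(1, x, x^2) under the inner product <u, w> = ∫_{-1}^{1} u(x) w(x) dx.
g(x) = -x^2 + 3*x/5

The best approximation g ∈ W is the orthogonal projection of f onto W. Writing g = a_0 + a_1 x + a_2 x^2, the coefficients solve the normal equations G · a = b where
  G_{ij} = <φ_i, φ_j> and b_i = <f, φ_i>, with φ_0 = 1, φ_1 = x, φ_2 = x^2.
G =
  [2, 0, 2/3]
  [0, 2/3, 0]
  [2/3, 0, 2/5],
b = (-2/3, 2/5, -2/5).
Solving gives a_0 = 0, a_1 = 3/5, a_2 = -1, so
  g(x) = -x^2 + 3*x/5.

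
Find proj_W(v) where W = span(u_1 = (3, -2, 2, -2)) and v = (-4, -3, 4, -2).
proj_W(v) = (6/7, -4/7, 4/7, -4/7)

Set up U = [u_1 | ... | u_1] ∈ R^(4×1). The projector onto W = col(U) is P = U (U^T U)^(-1) U^T.
Compute U^T U =
  [21],
and U^T v = (6).
Solve U^T U · c = U^T v for the coefficients: c = (2/7). The projection is proj_W(v) = U c.
Check: (v - proj_W(v)) · u_1 = 0  (should be 0).
Result: proj_W(v) = (6/7, -4/7, 4/7, -4/7).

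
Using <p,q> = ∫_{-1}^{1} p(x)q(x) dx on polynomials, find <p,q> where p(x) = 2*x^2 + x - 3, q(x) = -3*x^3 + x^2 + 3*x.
<p,q> = -2/5

Expand the product: p(x)·q(x) = -6*x^5 - x^4 + 16*x^3 - 9*x.
∫_{-1}^{1} of each monomial x^k gives [2/(k+1) if k even, 0 if k odd]. Integrating term-by-term (or equivalently evaluating the antiderivative F(x) = -x^6 - x^5/5 + 4*x^4 - 9*x^2/2 at the endpoints):
  F(1) − F(−1) = -17/10 − (-13/10) = -2/5.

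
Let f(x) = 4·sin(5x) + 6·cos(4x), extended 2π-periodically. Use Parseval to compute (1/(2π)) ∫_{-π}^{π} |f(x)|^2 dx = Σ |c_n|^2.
Σ |c_n|^2 = 26

Expand |f|^2 and use orthogonality of {sin(nx), cos(mx)} on [-π, π]:
  ∫_{-π}^{π} sin(nx)^2 dx = π, ∫ cos(mx)^2 dx = π, and cross terms integrate to 0.
So ∫_{-π}^{π} f(x)^2 dx = 4^2 · π + 6^2 · π = (16 + 36)π.
Divide by 2π: (16 + 36)/2 = 26.
By Parseval, this equals Σ |c_n|^2.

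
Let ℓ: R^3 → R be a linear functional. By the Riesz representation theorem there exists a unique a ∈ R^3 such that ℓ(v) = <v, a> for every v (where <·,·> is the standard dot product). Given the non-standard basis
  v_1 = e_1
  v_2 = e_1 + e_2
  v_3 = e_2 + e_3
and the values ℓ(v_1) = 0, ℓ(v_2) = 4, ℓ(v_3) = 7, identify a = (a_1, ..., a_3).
a = (0, 4, 3)

Write a = (a_1, ..., a_3) in the standard basis. For each basis vector v_i, ℓ(v_i) = <v_i, a> is a linear equation in the a_j's. Collect the n equations into a matrix system V a = ℓ, where row i of V is v_i (expressed in the standard basis). Since V is invertible (lower-triangular with 1s on the diagonal, up to permutation), solve by back-substitution:
  V =
[[1, 0, 0],
 [1, 1, 0],
 [0, 1, 1]]
  V a = (0, 4, 7)
Solving gives a = (0, 4, 3).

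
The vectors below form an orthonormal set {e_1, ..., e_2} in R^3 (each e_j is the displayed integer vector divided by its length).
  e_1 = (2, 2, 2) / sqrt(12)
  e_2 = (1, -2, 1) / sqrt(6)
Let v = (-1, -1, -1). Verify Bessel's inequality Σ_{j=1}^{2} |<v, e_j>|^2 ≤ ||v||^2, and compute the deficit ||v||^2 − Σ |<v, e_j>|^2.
Σ |<v, e_j>|^2 = 3; ||v||^2 = 3; deficit = 0

Write each e_j = u_j / sqrt(<u_j, u_j>) where u_j is the displayed integer vector. Then <v, e_j> = <v, u_j> / sqrt(<u_j, u_j>), so |<v, e_j>|^2 = <v, u_j>^2 / <u_j, u_j>.
Coefficients: <v, e_1> = -6/sqrt(12), <v, e_2> = 0/sqrt(6).
Square and sum: Σ |<v, e_j>|^2 = 3.
Compute ||v||^2 = v·v = 3.
Deficit = 3 − 3 = 0 ≥ 0, confirming Bessel's inequality. (The deficit equals ||v − Σ <v,e_j> e_j||^2, the squared distance from v to span{e_j}.)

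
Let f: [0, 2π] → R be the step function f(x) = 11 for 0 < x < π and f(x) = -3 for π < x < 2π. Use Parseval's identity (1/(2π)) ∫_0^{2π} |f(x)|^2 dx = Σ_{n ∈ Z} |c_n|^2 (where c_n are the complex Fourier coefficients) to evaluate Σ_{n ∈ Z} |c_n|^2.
Σ |c_n|^2 = 65

Parseval equates the L^2 energy of f (normalised by 1/(2π)) with the ℓ^2 sum of its Fourier coefficients: (1/(2π)) ∫_0^{2π} |f|^2 = Σ |c_n|^2.
Compute the left side: (1/(2π)) [∫_0^π 11^2 dx + ∫_π^{2π} (-3)^2 dx] = (1/(2π)) · (121π + 9π) = (121 + 9)/2 = 65.
So Σ_{n ∈ Z} |c_n|^2 = 65.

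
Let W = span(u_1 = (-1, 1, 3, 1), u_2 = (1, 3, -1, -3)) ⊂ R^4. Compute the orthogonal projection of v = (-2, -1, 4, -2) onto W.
proj_W(v) = (-25/28, 29/28, 11/4, 23/28)

Set up U = [u_1 | ... | u_2] ∈ R^(4×2). The projector onto W = col(U) is P = U (U^T U)^(-1) U^T.
Compute U^T U =
  [12, -4]
  [-4, 20],
and U^T v = (11, -3).
Solve U^T U · c = U^T v for the coefficients: c = (13/14, 1/28). The projection is proj_W(v) = U c.
Check: (v - proj_W(v)) · u_1 = 0  (should be 0).
Check: (v - proj_W(v)) · u_2 = 0  (should be 0).
Result: proj_W(v) = (-25/28, 29/28, 11/4, 23/28).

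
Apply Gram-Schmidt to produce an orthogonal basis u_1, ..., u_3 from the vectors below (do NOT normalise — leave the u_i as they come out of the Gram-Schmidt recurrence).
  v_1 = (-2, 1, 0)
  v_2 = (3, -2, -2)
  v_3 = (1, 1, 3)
Orthogonal basis:
  u_1 = (-2, 1, 0)
  u_2 = (-1/5, -2/5, -2)
  u_3 = (2/7, 4/7, -1/7)

Apply the Gram-Schmidt recurrence
  u_1 = v_1
  u_i = v_i − Σ_{j<i} ((v_i · u_j) / (u_j · u_j)) · u_j.

Step by step this gives:
  u_1 = (-2, 1, 0)
  u_2 = (-1/5, -2/5, -2)
  u_3 = (2/7, 4/7, -1/7)

Orthogonality check:
  u_2 · u_1 = 0 (should be 0)
  u_3 · u_1 = 0 (should be 0)
  u_3 · u_2 = 0 (should be 0)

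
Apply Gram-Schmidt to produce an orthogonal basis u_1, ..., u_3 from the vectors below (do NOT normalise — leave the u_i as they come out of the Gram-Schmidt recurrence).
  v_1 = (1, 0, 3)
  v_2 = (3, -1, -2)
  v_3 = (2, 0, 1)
Orthogonal basis:
  u_1 = (1, 0, 3)
  u_2 = (33/10, -1, -11/10)
  u_3 = (15/131, 55/131, -5/131)

Apply the Gram-Schmidt recurrence
  u_1 = v_1
  u_i = v_i − Σ_{j<i} ((v_i · u_j) / (u_j · u_j)) · u_j.

Step by step this gives:
  u_1 = (1, 0, 3)
  u_2 = (33/10, -1, -11/10)
  u_3 = (15/131, 55/131, -5/131)

Orthogonality check:
  u_2 · u_1 = 0 (should be 0)
  u_3 · u_1 = 0 (should be 0)
  u_3 · u_2 = 0 (should be 0)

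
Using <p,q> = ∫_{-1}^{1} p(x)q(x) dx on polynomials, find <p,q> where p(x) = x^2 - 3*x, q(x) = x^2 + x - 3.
<p,q> = -18/5

Expand the product: p(x)·q(x) = x^4 - 2*x^3 - 6*x^2 + 9*x.
∫_{-1}^{1} of each monomial x^k gives [2/(k+1) if k even, 0 if k odd]. Integrating term-by-term (or equivalently evaluating the antiderivative F(x) = x^5/5 - x^4/2 - 2*x^3 + 9*x^2/2 at the endpoints):
  F(1) − F(−1) = 11/5 − (29/5) = -18/5.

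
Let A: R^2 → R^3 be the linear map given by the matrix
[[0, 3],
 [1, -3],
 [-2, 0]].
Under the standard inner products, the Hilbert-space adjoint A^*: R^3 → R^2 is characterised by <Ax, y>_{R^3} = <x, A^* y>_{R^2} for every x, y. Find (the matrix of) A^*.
A^* = A^T =
[[0, 1, -2],
 [3, -3, 0]]

For real matrices with standard dot products, the defining identity <Ax, y> = <x, A^* y> gives (Ax)^T y = x^T (A^*) y, i.e. x^T A^T y = x^T (A^*) y. Since this holds for all x, y, we must have A^* = A^T. Therefore
A^* =
[[0, 1, -2],
 [3, -3, 0]].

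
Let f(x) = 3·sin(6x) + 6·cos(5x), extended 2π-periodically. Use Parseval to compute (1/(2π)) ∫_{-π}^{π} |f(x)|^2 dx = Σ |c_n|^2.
Σ |c_n|^2 = 45/2

Expand |f|^2 and use orthogonality of {sin(nx), cos(mx)} on [-π, π]:
  ∫_{-π}^{π} sin(nx)^2 dx = π, ∫ cos(mx)^2 dx = π, and cross terms integrate to 0.
So ∫_{-π}^{π} f(x)^2 dx = 3^2 · π + 6^2 · π = (9 + 36)π.
Divide by 2π: (9 + 36)/2 = 45/2.
By Parseval, this equals Σ |c_n|^2.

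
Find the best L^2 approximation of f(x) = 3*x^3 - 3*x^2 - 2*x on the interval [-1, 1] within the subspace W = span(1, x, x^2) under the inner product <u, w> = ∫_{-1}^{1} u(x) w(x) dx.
g(x) = -3*x^2 - x/5

The best approximation g ∈ W is the orthogonal projection of f onto W. Writing g = a_0 + a_1 x + a_2 x^2, the coefficients solve the normal equations G · a = b where
  G_{ij} = <φ_i, φ_j> and b_i = <f, φ_i>, with φ_0 = 1, φ_1 = x, φ_2 = x^2.
G =
  [2, 0, 2/3]
  [0, 2/3, 0]
  [2/3, 0, 2/5],
b = (-2, -2/15, -6/5).
Solving gives a_0 = 0, a_1 = -1/5, a_2 = -3, so
  g(x) = -3*x^2 - x/5.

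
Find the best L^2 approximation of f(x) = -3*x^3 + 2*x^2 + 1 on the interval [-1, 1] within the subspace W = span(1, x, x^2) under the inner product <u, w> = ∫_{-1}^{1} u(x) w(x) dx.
g(x) = 2*x^2 - 9*x/5 + 1

The best approximation g ∈ W is the orthogonal projection of f onto W. Writing g = a_0 + a_1 x + a_2 x^2, the coefficients solve the normal equations G · a = b where
  G_{ij} = <φ_i, φ_j> and b_i = <f, φ_i>, with φ_0 = 1, φ_1 = x, φ_2 = x^2.
G =
  [2, 0, 2/3]
  [0, 2/3, 0]
  [2/3, 0, 2/5],
b = (10/3, -6/5, 22/15).
Solving gives a_0 = 1, a_1 = -9/5, a_2 = 2, so
  g(x) = 2*x^2 - 9*x/5 + 1.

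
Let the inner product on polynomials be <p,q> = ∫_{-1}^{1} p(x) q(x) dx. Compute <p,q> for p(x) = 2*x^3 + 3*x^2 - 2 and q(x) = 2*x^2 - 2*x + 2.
<p,q> = -88/15

Expand the product: p(x)·q(x) = 4*x^5 + 2*x^4 - 2*x^3 + 2*x^2 + 4*x - 4.
∫_{-1}^{1} of each monomial x^k gives [2/(k+1) if k even, 0 if k odd]. Integrating term-by-term (or equivalently evaluating the antiderivative F(x) = 2*x^6/3 + 2*x^5/5 - x^4/2 + 2*x^3/3 + 2*x^2 - 4*x at the endpoints):
  F(1) − F(−1) = -23/30 − (51/10) = -88/15.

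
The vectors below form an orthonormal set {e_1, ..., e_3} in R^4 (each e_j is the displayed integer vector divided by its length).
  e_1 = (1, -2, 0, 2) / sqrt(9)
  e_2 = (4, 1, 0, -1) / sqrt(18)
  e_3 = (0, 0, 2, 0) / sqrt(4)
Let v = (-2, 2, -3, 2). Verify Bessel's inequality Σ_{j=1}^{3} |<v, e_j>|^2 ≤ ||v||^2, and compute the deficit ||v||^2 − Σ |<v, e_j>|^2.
Σ |<v, e_j>|^2 = 13; ||v||^2 = 21; deficit = 8

Write each e_j = u_j / sqrt(<u_j, u_j>) where u_j is the displayed integer vector. Then <v, e_j> = <v, u_j> / sqrt(<u_j, u_j>), so |<v, e_j>|^2 = <v, u_j>^2 / <u_j, u_j>.
Coefficients: <v, e_1> = -2/sqrt(9), <v, e_2> = -8/sqrt(18), <v, e_3> = -6/sqrt(4).
Square and sum: Σ |<v, e_j>|^2 = 13.
Compute ||v||^2 = v·v = 21.
Deficit = 21 − 13 = 8 ≥ 0, confirming Bessel's inequality. (The deficit equals ||v − Σ <v,e_j> e_j||^2, the squared distance from v to span{e_j}.)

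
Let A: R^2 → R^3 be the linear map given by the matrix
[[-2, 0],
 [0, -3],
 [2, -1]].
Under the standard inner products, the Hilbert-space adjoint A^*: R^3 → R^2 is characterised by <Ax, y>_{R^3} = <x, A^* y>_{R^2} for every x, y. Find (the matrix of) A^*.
A^* = A^T =
[[-2, 0, 2],
 [0, -3, -1]]

For real matrices with standard dot products, the defining identity <Ax, y> = <x, A^* y> gives (Ax)^T y = x^T (A^*) y, i.e. x^T A^T y = x^T (A^*) y. Since this holds for all x, y, we must have A^* = A^T. Therefore
A^* =
[[-2, 0, 2],
 [0, -3, -1]].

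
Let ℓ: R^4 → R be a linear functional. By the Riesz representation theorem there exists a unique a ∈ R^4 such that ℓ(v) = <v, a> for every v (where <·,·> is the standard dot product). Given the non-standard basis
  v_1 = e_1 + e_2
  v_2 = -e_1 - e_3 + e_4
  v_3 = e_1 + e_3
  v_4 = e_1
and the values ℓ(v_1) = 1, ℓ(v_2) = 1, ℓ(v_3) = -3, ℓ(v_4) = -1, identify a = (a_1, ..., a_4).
a = (-1, 2, -2, -2)

Write a = (a_1, ..., a_4) in the standard basis. For each basis vector v_i, ℓ(v_i) = <v_i, a> is a linear equation in the a_j's. Collect the n equations into a matrix system V a = ℓ, where row i of V is v_i (expressed in the standard basis). Since V is invertible (lower-triangular with 1s on the diagonal, up to permutation), solve by back-substitution:
  V =
[[1, 1, 0, 0],
 [-1, 0, -1, 1],
 [1, 0, 1, 0],
 [1, 0, 0, 0]]
  V a = (1, 1, -3, -1)
Solving gives a = (-1, 2, -2, -2).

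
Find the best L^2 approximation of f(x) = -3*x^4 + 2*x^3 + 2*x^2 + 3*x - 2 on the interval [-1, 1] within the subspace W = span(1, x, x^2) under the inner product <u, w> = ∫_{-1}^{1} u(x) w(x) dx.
g(x) = -4*x^2/7 + 21*x/5 - 61/35

The best approximation g ∈ W is the orthogonal projection of f onto W. Writing g = a_0 + a_1 x + a_2 x^2, the coefficients solve the normal equations G · a = b where
  G_{ij} = <φ_i, φ_j> and b_i = <f, φ_i>, with φ_0 = 1, φ_1 = x, φ_2 = x^2.
G =
  [2, 0, 2/3]
  [0, 2/3, 0]
  [2/3, 0, 2/5],
b = (-58/15, 14/5, -146/105).
Solving gives a_0 = -61/35, a_1 = 21/5, a_2 = -4/7, so
  g(x) = -4*x^2/7 + 21*x/5 - 61/35.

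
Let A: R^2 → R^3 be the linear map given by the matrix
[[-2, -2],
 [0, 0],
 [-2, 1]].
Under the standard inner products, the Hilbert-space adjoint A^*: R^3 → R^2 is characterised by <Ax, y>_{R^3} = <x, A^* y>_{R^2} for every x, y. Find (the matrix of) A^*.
A^* = A^T =
[[-2, 0, -2],
 [-2, 0, 1]]

For real matrices with standard dot products, the defining identity <Ax, y> = <x, A^* y> gives (Ax)^T y = x^T (A^*) y, i.e. x^T A^T y = x^T (A^*) y. Since this holds for all x, y, we must have A^* = A^T. Therefore
A^* =
[[-2, 0, -2],
 [-2, 0, 1]].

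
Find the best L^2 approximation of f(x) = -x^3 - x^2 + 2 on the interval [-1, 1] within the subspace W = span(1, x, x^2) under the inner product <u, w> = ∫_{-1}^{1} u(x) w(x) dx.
g(x) = -x^2 - 3*x/5 + 2

The best approximation g ∈ W is the orthogonal projection of f onto W. Writing g = a_0 + a_1 x + a_2 x^2, the coefficients solve the normal equations G · a = b where
  G_{ij} = <φ_i, φ_j> and b_i = <f, φ_i>, with φ_0 = 1, φ_1 = x, φ_2 = x^2.
G =
  [2, 0, 2/3]
  [0, 2/3, 0]
  [2/3, 0, 2/5],
b = (10/3, -2/5, 14/15).
Solving gives a_0 = 2, a_1 = -3/5, a_2 = -1, so
  g(x) = -x^2 - 3*x/5 + 2.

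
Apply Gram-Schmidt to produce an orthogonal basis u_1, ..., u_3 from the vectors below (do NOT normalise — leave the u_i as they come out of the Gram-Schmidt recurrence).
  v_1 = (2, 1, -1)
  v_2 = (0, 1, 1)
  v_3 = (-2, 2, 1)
Orthogonal basis:
  u_1 = (2, 1, -1)
  u_2 = (0, 1, 1)
  u_3 = (-1, 1, -1)

Apply the Gram-Schmidt recurrence
  u_1 = v_1
  u_i = v_i − Σ_{j<i} ((v_i · u_j) / (u_j · u_j)) · u_j.

Step by step this gives:
  u_1 = (2, 1, -1)
  u_2 = (0, 1, 1)
  u_3 = (-1, 1, -1)

Orthogonality check:
  u_2 · u_1 = 0 (should be 0)
  u_3 · u_1 = 0 (should be 0)
  u_3 · u_2 = 0 (should be 0)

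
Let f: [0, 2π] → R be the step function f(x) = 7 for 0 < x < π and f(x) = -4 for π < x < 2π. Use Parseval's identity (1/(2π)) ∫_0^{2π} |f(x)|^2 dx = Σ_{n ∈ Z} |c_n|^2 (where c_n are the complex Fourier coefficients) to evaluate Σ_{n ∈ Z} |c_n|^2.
Σ |c_n|^2 = 65/2

Parseval equates the L^2 energy of f (normalised by 1/(2π)) with the ℓ^2 sum of its Fourier coefficients: (1/(2π)) ∫_0^{2π} |f|^2 = Σ |c_n|^2.
Compute the left side: (1/(2π)) [∫_0^π 7^2 dx + ∫_π^{2π} (-4)^2 dx] = (1/(2π)) · (49π + 16π) = (49 + 16)/2 = 65/2.
So Σ_{n ∈ Z} |c_n|^2 = 65/2.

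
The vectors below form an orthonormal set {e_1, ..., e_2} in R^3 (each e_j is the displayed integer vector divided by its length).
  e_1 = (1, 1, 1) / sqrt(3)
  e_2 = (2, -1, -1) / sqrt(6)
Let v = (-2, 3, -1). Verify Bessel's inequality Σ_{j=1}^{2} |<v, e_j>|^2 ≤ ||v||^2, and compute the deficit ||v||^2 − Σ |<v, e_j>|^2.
Σ |<v, e_j>|^2 = 6; ||v||^2 = 14; deficit = 8

Write each e_j = u_j / sqrt(<u_j, u_j>) where u_j is the displayed integer vector. Then <v, e_j> = <v, u_j> / sqrt(<u_j, u_j>), so |<v, e_j>|^2 = <v, u_j>^2 / <u_j, u_j>.
Coefficients: <v, e_1> = 0/sqrt(3), <v, e_2> = -6/sqrt(6).
Square and sum: Σ |<v, e_j>|^2 = 6.
Compute ||v||^2 = v·v = 14.
Deficit = 14 − 6 = 8 ≥ 0, confirming Bessel's inequality. (The deficit equals ||v − Σ <v,e_j> e_j||^2, the squared distance from v to span{e_j}.)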